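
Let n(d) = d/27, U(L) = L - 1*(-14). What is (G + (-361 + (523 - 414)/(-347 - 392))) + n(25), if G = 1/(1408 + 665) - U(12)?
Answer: -5325032138/13787523 ≈ -386.22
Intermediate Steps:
U(L) = 14 + L (U(L) = L + 14 = 14 + L)
n(d) = d/27 (n(d) = d*(1/27) = d/27)
G = -53897/2073 (G = 1/(1408 + 665) - (14 + 12) = 1/2073 - 1*26 = 1/2073 - 26 = -53897/2073 ≈ -26.000)
(G + (-361 + (523 - 414)/(-347 - 392))) + n(25) = (-53897/2073 + (-361 + (523 - 414)/(-347 - 392))) + (1/27)*25 = (-53897/2073 + (-361 + 109/(-739))) + 25/27 = (-53897/2073 + (-361 + 109*(-1/739))) + 25/27 = (-53897/2073 + (-361 - 109/739)) + 25/27 = (-53897/2073 - 266888/739) + 25/27 = -593088707/1531947 + 25/27 = -5325032138/13787523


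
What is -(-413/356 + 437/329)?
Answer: -19695/117124 ≈ -0.16816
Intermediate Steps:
-(-413/356 + 437/329) = -1*19695/117124 = -19695/117124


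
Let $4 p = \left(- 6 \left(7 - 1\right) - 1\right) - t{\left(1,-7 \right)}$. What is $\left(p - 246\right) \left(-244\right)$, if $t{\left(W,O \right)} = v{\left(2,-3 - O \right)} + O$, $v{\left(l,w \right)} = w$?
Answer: $62098$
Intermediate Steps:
$t{\left(W,O \right)} = -3$ ($t{\left(W,O \right)} = \left(-3 - O\right) + O = -3$)
$p = - \frac{17}{2}$ ($p = \frac{\left(- 6 \left(7 - 1\right) - 1\right) - -3}{4} = \frac{\left(\left(-6\right) 6 - 1\right) + 3}{4} = \frac{\left(-36 - 1\right) + 3}{4} = \frac{-37 + 3}{4} = \frac{1}{4} \left(-34\right) = - \frac{17}{2} \approx -8.5$)
$\left(p - 246\right) \left(-244\right) = \left(- \frac{17}{2} - 246\right) \left(-244\right) = \left(- \frac{509}{2}\right) \left(-244\right) = 62098$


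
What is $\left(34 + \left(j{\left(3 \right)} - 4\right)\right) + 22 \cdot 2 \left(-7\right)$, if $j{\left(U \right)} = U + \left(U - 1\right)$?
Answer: $-273$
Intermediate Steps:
$j{\left(U \right)} = -1 + 2 U$ ($j{\left(U \right)} = U + \left(-1 + U\right) = -1 + 2 U$)
$\left(34 + \left(j{\left(3 \right)} - 4\right)\right) + 22 \cdot 2 \left(-7\right) = \left(34 + \left(\left(-1 + 2 \cdot 3\right) - 4\right)\right) + 22 \cdot 2 \left(-7\right) = \left(34 + \left(\left(-1 + 6\right) - 4\right)\right) + 22 \left(-14\right) = \left(34 + \left(5 - 4\right)\right) - 308 = \left(34 + 1\right) - 308 = 35 - 308 = -273$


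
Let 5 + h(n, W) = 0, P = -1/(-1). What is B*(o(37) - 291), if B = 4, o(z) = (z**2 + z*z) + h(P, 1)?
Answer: 9768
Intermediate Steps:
P = 1 (P = -1*(-1) = 1)
h(n, W) = -5 (h(n, W) = -5 + 0 = -5)
o(z) = -5 + 2*z**2 (o(z) = (z**2 + z*z) - 5 = (z**2 + z**2) - 5 = 2*z**2 - 5 = -5 + 2*z**2)
B*(o(37) - 291) = 4*((-5 + 2*37**2) - 291) = 4*((-5 + 2*1369) - 291) = 4*((-5 + 2738) - 291) = 4*(2733 - 291) = 4*2442 = 9768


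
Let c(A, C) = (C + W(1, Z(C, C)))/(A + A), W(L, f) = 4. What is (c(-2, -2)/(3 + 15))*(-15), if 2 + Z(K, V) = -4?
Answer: 5/12 ≈ 0.41667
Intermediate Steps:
Z(K, V) = -6 (Z(K, V) = -2 - 4 = -6)
c(A, C) = (4 + C)/(2*A) (c(A, C) = (C + 4)/(A + A) = (4 + C)/((2*A)) = (4 + C)*(1/(2*A)) = (4 + C)/(2*A))
(c(-2, -2)/(3 + 15))*(-15) = (((½)*(4 - 2)/(-2))/(3 + 15))*(-15) = (((½)*(-½)*2)/18)*(-15) = -½*1/18*(-15) = -1/36*(-15) = 5/12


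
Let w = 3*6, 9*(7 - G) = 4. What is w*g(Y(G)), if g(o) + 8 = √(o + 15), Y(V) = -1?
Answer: -144 + 18*√14 ≈ -76.650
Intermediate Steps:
G = 59/9 (G = 7 - ⅑*4 = 7 - 4/9 = 59/9 ≈ 6.5556)
w = 18
g(o) = -8 + √(15 + o) (g(o) = -8 + √(o + 15) = -8 + √(15 + o))
w*g(Y(G)) = 18*(-8 + √(15 - 1)) = 18*(-8 + √14) = -144 + 18*√14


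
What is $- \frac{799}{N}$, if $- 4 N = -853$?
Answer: $- \frac{3196}{853} \approx -3.7468$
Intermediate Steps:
$N = \frac{853}{4}$ ($N = \left(- \frac{1}{4}\right) \left(-853\right) = \frac{853}{4} \approx 213.25$)
$- \frac{799}{N} = - \frac{799}{\frac{853}{4}} = \left(-799\right) \frac{4}{853} = - \frac{3196}{853}$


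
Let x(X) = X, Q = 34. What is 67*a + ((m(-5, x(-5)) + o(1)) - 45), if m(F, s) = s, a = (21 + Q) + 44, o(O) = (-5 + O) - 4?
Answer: 6575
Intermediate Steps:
o(O) = -9 + O
a = 99 (a = (21 + 34) + 44 = 55 + 44 = 99)
67*a + ((m(-5, x(-5)) + o(1)) - 45) = 67*99 + ((-5 + (-9 + 1)) - 45) = 6633 + ((-5 - 8) - 45) = 6633 + (-13 - 45) = 6633 - 58 = 6575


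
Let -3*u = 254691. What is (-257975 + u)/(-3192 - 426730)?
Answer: 171436/214961 ≈ 0.79752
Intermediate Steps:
u = -84897 (u = -⅓*254691 = -84897)
(-257975 + u)/(-3192 - 426730) = (-257975 - 84897)/(-3192 - 426730) = -342872/(-429922) = -342872*(-1/429922) = 171436/214961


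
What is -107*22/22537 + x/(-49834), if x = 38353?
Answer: -981670797/1123108858 ≈ -0.87407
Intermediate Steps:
-107*22/22537 + x/(-49834) = -107*22/22537 + 38353/(-49834) = -2354*1/22537 + 38353*(-1/49834) = -2354/22537 - 38353/49834 = -981670797/1123108858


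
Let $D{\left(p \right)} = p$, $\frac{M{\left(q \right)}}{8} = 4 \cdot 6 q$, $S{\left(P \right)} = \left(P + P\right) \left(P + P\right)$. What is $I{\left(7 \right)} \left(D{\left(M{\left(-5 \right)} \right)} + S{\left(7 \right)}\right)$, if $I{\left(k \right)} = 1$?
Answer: $-764$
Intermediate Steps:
$S{\left(P \right)} = 4 P^{2}$ ($S{\left(P \right)} = 2 P 2 P = 4 P^{2}$)
$M{\left(q \right)} = 192 q$ ($M{\left(q \right)} = 8 \cdot 4 \cdot 6 q = 8 \cdot 24 q = 192 q$)
$I{\left(7 \right)} \left(D{\left(M{\left(-5 \right)} \right)} + S{\left(7 \right)}\right) = 1 \left(192 \left(-5\right) + 4 \cdot 7^{2}\right) = 1 \left(-960 + 4 \cdot 49\right) = 1 \left(-960 + 196\right) = 1 \left(-764\right) = -764$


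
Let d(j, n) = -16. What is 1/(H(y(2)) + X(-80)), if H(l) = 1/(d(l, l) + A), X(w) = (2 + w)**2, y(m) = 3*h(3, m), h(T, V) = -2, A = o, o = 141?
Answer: 125/760501 ≈ 0.00016437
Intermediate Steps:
A = 141
y(m) = -6 (y(m) = 3*(-2) = -6)
H(l) = 1/125 (H(l) = 1/(-16 + 141) = 1/125)
1/(H(y(2)) + X(-80)) = 1/(1/125 + (2 - 80)**2) = 1/(1/125 + (-78)**2) = 1/(1/125 + 6084) = 1/(760501/125) = 125/760501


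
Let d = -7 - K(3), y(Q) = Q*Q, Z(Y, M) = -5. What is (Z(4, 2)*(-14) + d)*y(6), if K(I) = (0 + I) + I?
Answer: 2052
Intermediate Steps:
K(I) = 2*I (K(I) = I + I = 2*I)
y(Q) = Q²
d = -13 (d = -7 - 2*3 = -7 - 1*6 = -7 - 6 = -13)
(Z(4, 2)*(-14) + d)*y(6) = (-5*(-14) - 13)*6² = (70 - 13)*36 = 57*36 = 2052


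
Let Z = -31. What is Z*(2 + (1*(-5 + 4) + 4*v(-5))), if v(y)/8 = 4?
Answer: -3999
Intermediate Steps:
v(y) = 32 (v(y) = 8*4 = 32)
Z*(2 + (1*(-5 + 4) + 4*v(-5))) = -31*(2 + (1*(-5 + 4) + 4*32)) = -31*(2 + (1*(-1) + 128)) = -31*(2 + (-1 + 128)) = -31*(2 + 127) = -31*129 = -3999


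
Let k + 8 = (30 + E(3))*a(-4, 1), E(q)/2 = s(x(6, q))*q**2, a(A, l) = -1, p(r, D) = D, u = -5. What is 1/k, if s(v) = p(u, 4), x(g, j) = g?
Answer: -1/110 ≈ -0.0090909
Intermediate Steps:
s(v) = 4
E(q) = 8*q**2 (E(q) = 2*(4*q**2) = 8*q**2)
k = -110 (k = -8 + (30 + 8*3**2)*(-1) = -8 + (30 + 8*9)*(-1) = -8 + (30 + 72)*(-1) = -8 + 102*(-1) = -8 - 102 = -110)
1/k = 1/(-110) = -1/110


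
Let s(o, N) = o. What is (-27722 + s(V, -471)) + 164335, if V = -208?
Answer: 136405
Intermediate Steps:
(-27722 + s(V, -471)) + 164335 = (-27722 - 208) + 164335 = -27930 + 164335 = 136405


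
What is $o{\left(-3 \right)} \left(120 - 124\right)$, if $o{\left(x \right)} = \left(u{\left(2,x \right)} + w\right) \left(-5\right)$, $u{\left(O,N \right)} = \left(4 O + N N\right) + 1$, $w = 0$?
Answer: $360$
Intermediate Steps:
$u{\left(O,N \right)} = 1 + N^{2} + 4 O$ ($u{\left(O,N \right)} = \left(4 O + N^{2}\right) + 1 = \left(N^{2} + 4 O\right) + 1 = 1 + N^{2} + 4 O$)
$o{\left(x \right)} = -45 - 5 x^{2}$ ($o{\left(x \right)} = \left(\left(1 + x^{2} + 4 \cdot 2\right) + 0\right) \left(-5\right) = \left(\left(1 + x^{2} + 8\right) + 0\right) \left(-5\right) = \left(\left(9 + x^{2}\right) + 0\right) \left(-5\right) = \left(9 + x^{2}\right) \left(-5\right) = -45 - 5 x^{2}$)
$o{\left(-3 \right)} \left(120 - 124\right) = \left(-45 - 5 \left(-3\right)^{2}\right) \left(120 - 124\right) = \left(-45 - 45\right) \left(-4\right) = \left(-90\right) \left(-4\right) = 360$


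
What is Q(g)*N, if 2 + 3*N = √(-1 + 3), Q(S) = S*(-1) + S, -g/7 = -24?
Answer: 0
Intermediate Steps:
g = 168 (g = -7*(-24) = 168)
Q(S) = 0 (Q(S) = -S + S = 0)
N = -⅔ + √2/3 (N = -⅔ + √(-1 + 3)/3 = -⅔ + √2/3 ≈ -0.19526)
Q(g)*N = 0*(-⅔ + √2/3) = 0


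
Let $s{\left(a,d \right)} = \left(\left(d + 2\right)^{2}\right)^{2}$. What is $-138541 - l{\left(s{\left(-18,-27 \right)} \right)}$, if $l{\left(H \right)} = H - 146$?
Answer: $-529020$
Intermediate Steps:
$s{\left(a,d \right)} = \left(2 + d\right)^{4}$ ($s{\left(a,d \right)} = \left(\left(2 + d\right)^{2}\right)^{2} = \left(2 + d\right)^{4}$)
$l{\left(H \right)} = -146 + H$ ($l{\left(H \right)} = H - 146 = -146 + H$)
$-138541 - l{\left(s{\left(-18,-27 \right)} \right)} = -138541 - \left(-146 + \left(2 - 27\right)^{4}\right) = -138541 - \left(-146 + \left(-25\right)^{4}\right) = -138541 - \left(-146 + 390625\right) = -138541 - 390479 = -529020$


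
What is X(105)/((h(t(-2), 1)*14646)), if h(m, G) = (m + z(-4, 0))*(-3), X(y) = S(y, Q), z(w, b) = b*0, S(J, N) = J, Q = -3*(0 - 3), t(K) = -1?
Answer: 35/14646 ≈ 0.0023897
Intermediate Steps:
Q = 9 (Q = -3*(-3) = 9)
z(w, b) = 0
X(y) = y
h(m, G) = -3*m (h(m, G) = (m + 0)*(-3) = m*(-3) = -3*m)
X(105)/((h(t(-2), 1)*14646)) = 105/((-3*(-1)*14646)) = 105/((3*14646)) = 105/43938 = 105*(1/43938) = 35/14646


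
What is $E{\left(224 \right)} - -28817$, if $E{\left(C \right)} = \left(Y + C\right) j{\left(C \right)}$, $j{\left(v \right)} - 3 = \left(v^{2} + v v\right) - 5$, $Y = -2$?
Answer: $22306517$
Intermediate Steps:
$j{\left(v \right)} = -2 + 2 v^{2}$ ($j{\left(v \right)} = 3 - \left(5 - v^{2} - v v\right) = 3 + \left(\left(v^{2} + v^{2}\right) - 5\right) = 3 + \left(2 v^{2} - 5\right) = 3 + \left(-5 + 2 v^{2}\right) = -2 + 2 v^{2}$)
$E{\left(C \right)} = \left(-2 + C\right) \left(-2 + 2 C^{2}\right)$
$E{\left(224 \right)} - -28817 = 2 \left(-1 + 224^{2}\right) \left(-2 + 224\right) - -28817 = 2 \left(-1 + 50176\right) 222 + 28817 = 2 \cdot 50175 \cdot 222 + 28817 = 22277700 + 28817 = 22306517$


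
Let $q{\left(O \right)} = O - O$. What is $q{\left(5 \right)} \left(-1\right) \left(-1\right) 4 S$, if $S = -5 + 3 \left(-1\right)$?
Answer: $0$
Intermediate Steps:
$q{\left(O \right)} = 0$
$S = -8$ ($S = -5 - 3 = -8$)
$q{\left(5 \right)} \left(-1\right) \left(-1\right) 4 S = 0 \left(-1\right) \left(-1\right) 4 \left(-8\right) = 0 \cdot 1 \cdot 4 \left(-8\right) = 0 \cdot 4 \left(-8\right) = 0 \left(-8\right) = 0$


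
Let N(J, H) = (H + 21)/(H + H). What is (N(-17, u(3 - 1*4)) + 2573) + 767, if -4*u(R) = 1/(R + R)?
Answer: 6849/2 ≈ 3424.5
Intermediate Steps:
u(R) = -1/(8*R) (u(R) = -1/(4*(R + R)) = -1/(2*R)/4 = -1/(8*R))
N(J, H) = (21 + H)/(2*H) (N(J, H) = (21 + H)/((2*H)) = (21 + H)*(1/(2*H)) = (21 + H)/(2*H))
(N(-17, u(3 - 1*4)) + 2573) + 767 = ((21 - 1/(8*(3 - 1*4)))/(2*((-1/(8*(3 - 1*4))))) + 2573) + 767 = ((21 - 1/(8*(3 - 4)))/(2*((-1/(8*(3 - 4))))) + 2573) + 767 = ((21 - ⅛/(-1))/(2*((-⅛/(-1)))) + 2573) + 767 = ((21 - ⅛*(-1))/(2*((-⅛*(-1)))) + 2573) + 767 = ((21 + ⅛)/(2*(⅛)) + 2573) + 767 = ((½)*8*(169/8) + 2573) + 767 = (169/2 + 2573) + 767 = 5315/2 + 767 = 6849/2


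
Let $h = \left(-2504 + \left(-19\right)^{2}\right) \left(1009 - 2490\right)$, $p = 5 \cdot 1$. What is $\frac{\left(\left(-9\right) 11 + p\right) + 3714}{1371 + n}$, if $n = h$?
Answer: $\frac{1810}{1587577} \approx 0.0011401$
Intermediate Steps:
$p = 5$
$h = 3173783$ ($h = \left(-2504 + 361\right) \left(-1481\right) = \left(-2143\right) \left(-1481\right) = 3173783$)
$n = 3173783$
$\frac{\left(\left(-9\right) 11 + p\right) + 3714}{1371 + n} = \frac{\left(\left(-9\right) 11 + 5\right) + 3714}{1371 + 3173783} = \frac{\left(-99 + 5\right) + 3714}{3175154} = \left(-94 + 3714\right) \frac{1}{3175154} = 3620 \cdot \frac{1}{3175154} = \frac{1810}{1587577}$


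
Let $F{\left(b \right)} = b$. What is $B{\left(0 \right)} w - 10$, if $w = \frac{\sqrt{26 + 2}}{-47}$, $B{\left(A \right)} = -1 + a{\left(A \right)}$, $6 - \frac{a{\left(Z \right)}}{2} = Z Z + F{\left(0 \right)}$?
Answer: $-10 - \frac{22 \sqrt{7}}{47} \approx -11.238$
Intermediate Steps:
$a{\left(Z \right)} = 12 - 2 Z^{2}$ ($a{\left(Z \right)} = 12 - 2 \left(Z Z + 0\right) = 12 - 2 \left(Z^{2} + 0\right) = 12 - 2 Z^{2}$)
$B{\left(A \right)} = 11 - 2 A^{2}$ ($B{\left(A \right)} = -1 - \left(-12 + 2 A^{2}\right) = 11 - 2 A^{2}$)
$w = - \frac{2 \sqrt{7}}{47}$ ($w = \sqrt{28} \left(- \frac{1}{47}\right) = 2 \sqrt{7} \left(- \frac{1}{47}\right) = - \frac{2 \sqrt{7}}{47} \approx -0.11259$)
$B{\left(0 \right)} w - 10 = \left(11 - 2 \cdot 0^{2}\right) \left(- \frac{2 \sqrt{7}}{47}\right) - 10 = \left(11 - 0\right) \left(- \frac{2 \sqrt{7}}{47}\right) - 10 = \left(11 + 0\right) \left(- \frac{2 \sqrt{7}}{47}\right) - 10 = 11 \left(- \frac{2 \sqrt{7}}{47}\right) - 10 = - \frac{22 \sqrt{7}}{47} - 10 = -10 - \frac{22 \sqrt{7}}{47}$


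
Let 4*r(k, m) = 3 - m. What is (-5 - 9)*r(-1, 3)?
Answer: 0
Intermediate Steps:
r(k, m) = ¾ - m/4 (r(k, m) = (3 - m)/4 = ¾ - m/4)
(-5 - 9)*r(-1, 3) = (-5 - 9)*(¾ - ¼*3) = -14*(¾ - ¾) = -14*0 = 0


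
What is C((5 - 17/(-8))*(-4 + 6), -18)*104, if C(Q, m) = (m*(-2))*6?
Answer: 22464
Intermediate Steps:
C(Q, m) = -12*m (C(Q, m) = -2*m*6 = -12*m)
C((5 - 17/(-8))*(-4 + 6), -18)*104 = -12*(-18)*104 = 216*104 = 22464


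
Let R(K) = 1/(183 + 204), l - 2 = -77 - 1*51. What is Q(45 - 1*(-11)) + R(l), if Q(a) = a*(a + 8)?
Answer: 1387009/387 ≈ 3584.0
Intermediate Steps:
l = -126 (l = 2 + (-77 - 1*51) = 2 + (-77 - 51) = 2 - 128 = -126)
R(K) = 1/387
Q(a) = a*(8 + a)
Q(45 - 1*(-11)) + R(l) = (45 - 1*(-11))*(8 + (45 - 1*(-11))) + 1/387 = (45 + 11)*(8 + (45 + 11)) + 1/387 = 56*(8 + 56) + 1/387 = 56*64 + 1/387 = 3584 + 1/387 = 1387009/387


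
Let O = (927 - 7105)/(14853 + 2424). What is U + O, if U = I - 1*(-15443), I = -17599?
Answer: -37255390/17277 ≈ -2156.4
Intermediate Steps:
O = -6178/17277 ≈ -0.35759
U = -2156 (U = -17599 - 1*(-15443) = -17599 + 15443 = -2156)
U + O = -2156 - 6178/17277 = -37255390/17277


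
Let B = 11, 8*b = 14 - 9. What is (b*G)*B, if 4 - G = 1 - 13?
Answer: 110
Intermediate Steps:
b = 5/8 (b = (14 - 9)/8 = (⅛)*5 = 5/8 ≈ 0.62500)
G = 16 (G = 4 - (1 - 13) = 4 - 1*(-12) = 4 + 12 = 16)
(b*G)*B = ((5/8)*16)*11 = 10*11 = 110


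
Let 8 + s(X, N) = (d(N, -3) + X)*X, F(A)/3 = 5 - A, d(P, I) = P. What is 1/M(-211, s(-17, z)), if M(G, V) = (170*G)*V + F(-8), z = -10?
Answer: -1/16177331 ≈ -6.1815e-8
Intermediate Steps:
F(A) = 15 - 3*A (F(A) = 3*(5 - A) = 15 - 3*A)
s(X, N) = -8 + X*(N + X) (s(X, N) = -8 + (N + X)*X = -8 + X*(N + X))
M(G, V) = 39 + 170*G*V (M(G, V) = (170*G)*V + (15 - 3*(-8)) = 170*G*V + (15 + 24) = 170*G*V + 39 = 39 + 170*G*V)
1/M(-211, s(-17, z)) = 1/(39 + 170*(-211)*(-8 + (-17)² - 10*(-17))) = 1/(39 + 170*(-211)*(-8 + 289 + 170)) = 1/(39 + 170*(-211)*451) = 1/(39 - 16177370) = 1/(-16177331) = -1/16177331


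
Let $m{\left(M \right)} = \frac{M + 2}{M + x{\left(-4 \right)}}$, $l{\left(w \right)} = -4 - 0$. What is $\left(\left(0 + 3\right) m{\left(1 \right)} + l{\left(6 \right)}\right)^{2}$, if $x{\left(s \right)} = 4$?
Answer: $\frac{121}{25} \approx 4.84$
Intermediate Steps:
$l{\left(w \right)} = -4$ ($l{\left(w \right)} = -4 + 0 = -4$)
$m{\left(M \right)} = \frac{2 + M}{4 + M}$ ($m{\left(M \right)} = \frac{M + 2}{M + 4} = \frac{2 + M}{4 + M}$)
$\left(\left(0 + 3\right) m{\left(1 \right)} + l{\left(6 \right)}\right)^{2} = \left(\left(0 + 3\right) \frac{2 + 1}{4 + 1} - 4\right)^{2} = \left(3 \cdot \frac{1}{5} \cdot 3 - 4\right)^{2} = \left(3 \cdot \frac{3}{5} - 4\right)^{2} = \left(\frac{9}{5} - 4\right)^{2} = \left(- \frac{11}{5}\right)^{2} = \frac{121}{25}$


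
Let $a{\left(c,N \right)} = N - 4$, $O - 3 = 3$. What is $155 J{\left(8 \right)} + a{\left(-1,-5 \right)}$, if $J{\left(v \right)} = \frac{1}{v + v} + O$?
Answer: $\frac{14891}{16} \approx 930.69$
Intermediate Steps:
$O = 6$ ($O = 3 + 3 = 6$)
$a{\left(c,N \right)} = -4 + N$ ($a{\left(c,N \right)} = N - 4 = -4 + N$)
$J{\left(v \right)} = 6 + \frac{1}{2 v}$ ($J{\left(v \right)} = \frac{1}{v + v} + 6 = \frac{1}{2 v} + 6 = 6 + \frac{1}{2 v}$)
$155 J{\left(8 \right)} + a{\left(-1,-5 \right)} = 155 \left(6 + \frac{1}{2 \cdot 8}\right) - 9 = 155 \left(6 + \frac{1}{2} \cdot \frac{1}{8}\right) - 9 = 155 \left(6 + \frac{1}{16}\right) - 9 = 155 \cdot \frac{97}{16} - 9 = \frac{15035}{16} - 9 = \frac{14891}{16}$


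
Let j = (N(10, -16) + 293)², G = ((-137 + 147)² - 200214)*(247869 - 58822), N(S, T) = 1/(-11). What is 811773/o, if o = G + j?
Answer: -98224533/4577534733034 ≈ -2.1458e-5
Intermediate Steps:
N(S, T) = -1/11
G = -37830951358 (G = (10² - 200214)*189047 = (100 - 200214)*189047 = -200114*189047 = -37830951358)
j = 10381284/121 (j = (-1/11 + 293)² = (3222/11)² = 10381284/121 ≈ 85796.)
o = -4577534733034/121 (o = -37830951358 + 10381284/121 = -4577534733034/121 ≈ -3.7831e+10)
811773/o = 811773/(-4577534733034/121) = 811773*(-121/4577534733034) = -98224533/4577534733034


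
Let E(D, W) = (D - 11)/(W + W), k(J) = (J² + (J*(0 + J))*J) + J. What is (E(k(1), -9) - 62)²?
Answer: 306916/81 ≈ 3789.1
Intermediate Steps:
k(J) = J + J² + J³ (k(J) = (J² + (J*J)*J) + J = (J² + J²*J) + J = (J² + J³) + J = J + J² + J³)
E(D, W) = (-11 + D)/(2*W) (E(D, W) = (-11 + D)/((2*W)) = (-11 + D)*(1/(2*W)) = (-11 + D)/(2*W))
(E(k(1), -9) - 62)² = ((½)*(-11 + 1*(1 + 1 + 1²))/(-9) - 62)² = ((½)*(-⅑)*(-11 + 1*(1 + 1 + 1)) - 62)² = ((½)*(-⅑)*(-11 + 1*3) - 62)² = ((½)*(-⅑)*(-11 + 3) - 62)² = ((½)*(-⅑)*(-8) - 62)² = (4/9 - 62)² = (-554/9)² = 306916/81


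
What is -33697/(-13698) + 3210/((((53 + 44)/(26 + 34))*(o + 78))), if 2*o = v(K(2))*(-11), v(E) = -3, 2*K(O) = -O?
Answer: 218305063/9300942 ≈ 23.471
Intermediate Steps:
K(O) = -O/2 (K(O) = (-O)/2 = -O/2)
o = 33/2 (o = (-3*(-11))/2 = (½)*33 = 33/2 ≈ 16.500)
-33697/(-13698) + 3210/((((53 + 44)/(26 + 34))*(o + 78))) = -33697/(-13698) + 3210/((((53 + 44)/(26 + 34))*(33/2 + 78))) = -33697*(-1/13698) + 3210/(((97/60)*(189/2))) = 33697/13698 + 3210/(((97*(1/60))*(189/2))) = 33697/13698 + 3210/(((97/60)*(189/2))) = 33697/13698 + 3210/(6111/40) = 33697/13698 + 3210*(40/6111) = 33697/13698 + 42800/2037 = 218305063/9300942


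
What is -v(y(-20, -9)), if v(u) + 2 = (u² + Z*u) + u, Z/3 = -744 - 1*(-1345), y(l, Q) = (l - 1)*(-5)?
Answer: -200443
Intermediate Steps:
y(l, Q) = 5 - 5*l (y(l, Q) = (-1 + l)*(-5) = 5 - 5*l)
Z = 1803 (Z = 3*(-744 - 1*(-1345)) = 3*(-744 + 1345) = 3*601 = 1803)
v(u) = -2 + u² + 1804*u (v(u) = -2 + ((u² + 1803*u) + u) = -2 + (u² + 1804*u) = -2 + u² + 1804*u)
-v(y(-20, -9)) = -(-2 + (5 - 5*(-20))² + 1804*(5 - 5*(-20))) = -(-2 + (5 + 100)² + 1804*(5 + 100)) = -(-2 + 105² + 1804*105) = -(-2 + 11025 + 189420) = -1*200443 = -200443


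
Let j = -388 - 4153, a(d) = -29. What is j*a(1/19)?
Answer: 131689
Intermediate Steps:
j = -4541
j*a(1/19) = -4541*(-29) = 131689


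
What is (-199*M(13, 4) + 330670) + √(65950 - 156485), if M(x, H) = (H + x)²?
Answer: 273159 + I*√90535 ≈ 2.7316e+5 + 300.89*I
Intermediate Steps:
(-199*M(13, 4) + 330670) + √(65950 - 156485) = (-199*(4 + 13)² + 330670) + √(65950 - 156485) = (-199*17² + 330670) + √(-90535) = (-199*289 + 330670) + I*√90535 = (-57511 + 330670) + I*√90535 = 273159 + I*√90535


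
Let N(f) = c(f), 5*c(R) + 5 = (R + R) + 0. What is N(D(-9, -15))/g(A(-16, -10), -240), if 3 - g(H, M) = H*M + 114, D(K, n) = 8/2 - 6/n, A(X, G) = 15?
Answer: 19/87225 ≈ 0.00021783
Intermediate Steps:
D(K, n) = 4 - 6/n (D(K, n) = 8*(½) - 6/n = 4 - 6/n)
g(H, M) = -111 - H*M (g(H, M) = 3 - (H*M + 114) = 3 - (114 + H*M) = 3 + (-114 - H*M) = -111 - H*M)
c(R) = -1 + 2*R/5 (c(R) = -1 + ((R + R) + 0)/5 = -1 + (2*R + 0)/5 = -1 + (2*R)/5 = -1 + 2*R/5)
N(f) = -1 + 2*f/5
N(D(-9, -15))/g(A(-16, -10), -240) = (-1 + 2*(4 - 6/(-15))/5)/(-111 - 1*15*(-240)) = (-1 + 2*(4 - 6*(-1/15))/5)/(-111 + 3600) = (-1 + 2*(4 + ⅖)/5)/3489 = (-1 + (⅖)*(22/5))*(1/3489) = (-1 + 44/25)*(1/3489) = (19/25)*(1/3489) = 19/87225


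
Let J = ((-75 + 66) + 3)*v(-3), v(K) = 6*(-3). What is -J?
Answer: -108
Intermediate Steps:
v(K) = -18
J = 108 (J = ((-75 + 66) + 3)*(-18) = (-9 + 3)*(-18) = -6*(-18) = 108)
-J = -1*108 = -108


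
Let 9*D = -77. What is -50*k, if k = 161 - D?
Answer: -76300/9 ≈ -8477.8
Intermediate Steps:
D = -77/9 (D = (1/9)*(-77) = -77/9 ≈ -8.5556)
k = 1526/9 (k = 161 - 1*(-77/9) = 161 + 77/9 = 1526/9 ≈ 169.56)
-50*k = -50*1526/9 = -76300/9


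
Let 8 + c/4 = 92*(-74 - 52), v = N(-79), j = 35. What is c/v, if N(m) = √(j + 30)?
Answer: -9280*√65/13 ≈ -5755.2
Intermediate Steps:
N(m) = √65 (N(m) = √(35 + 30) = √65)
v = √65 ≈ 8.0623
c = -46400 (c = -32 + 4*(92*(-74 - 52)) = -32 + 4*(92*(-126)) = -32 + 4*(-11592) = -32 - 46368 = -46400)
c/v = -46400*√65/65 = -9280*√65/13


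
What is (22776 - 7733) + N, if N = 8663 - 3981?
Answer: 19725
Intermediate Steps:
N = 4682
(22776 - 7733) + N = (22776 - 7733) + 4682 = 15043 + 4682 = 19725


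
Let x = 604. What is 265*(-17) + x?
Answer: -3901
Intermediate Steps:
265*(-17) + x = 265*(-17) + 604 = -4505 + 604 = -3901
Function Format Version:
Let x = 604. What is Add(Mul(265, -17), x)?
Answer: -3901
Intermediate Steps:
Add(Mul(265, -17), x) = Add(Mul(265, -17), 604) = Add(-4505, 604) = -3901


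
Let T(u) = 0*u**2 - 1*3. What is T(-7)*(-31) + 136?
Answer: 229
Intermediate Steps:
T(u) = -3 (T(u) = 0 - 3 = -3)
T(-7)*(-31) + 136 = -3*(-31) + 136 = 93 + 136 = 229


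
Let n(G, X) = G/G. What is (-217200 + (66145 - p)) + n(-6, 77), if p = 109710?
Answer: -260764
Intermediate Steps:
n(G, X) = 1
(-217200 + (66145 - p)) + n(-6, 77) = (-217200 + (66145 - 1*109710)) + 1 = (-217200 + (66145 - 109710)) + 1 = (-217200 - 43565) + 1 = -260765 + 1 = -260764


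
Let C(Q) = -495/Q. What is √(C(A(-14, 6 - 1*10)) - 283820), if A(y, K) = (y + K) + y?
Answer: I*√18163490/8 ≈ 532.73*I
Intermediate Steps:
A(y, K) = K + 2*y (A(y, K) = (K + y) + y = K + 2*y)
√(C(A(-14, 6 - 1*10)) - 283820) = √(-495/((6 - 1*10) + 2*(-14)) - 283820) = √(-495/((6 - 10) - 28) - 283820) = √(-495/(-4 - 28) - 283820) = √(-495/(-32) - 283820) = √(-495*(-1/32) - 283820) = √(495/32 - 283820) = √(-9081745/32) = I*√18163490/8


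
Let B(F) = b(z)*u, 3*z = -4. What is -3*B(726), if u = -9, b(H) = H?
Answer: -36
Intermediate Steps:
z = -4/3 (z = (⅓)*(-4) = -4/3 ≈ -1.3333)
B(F) = 12 (B(F) = -4/3*(-9) = 12)
-3*B(726) = -3*12 = -36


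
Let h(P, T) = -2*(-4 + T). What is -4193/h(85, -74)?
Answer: -4193/156 ≈ -26.878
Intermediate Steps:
h(P, T) = 8 - 2*T
-4193/h(85, -74) = -4193/(8 - 2*(-74)) = -4193/(8 + 148) = -4193/156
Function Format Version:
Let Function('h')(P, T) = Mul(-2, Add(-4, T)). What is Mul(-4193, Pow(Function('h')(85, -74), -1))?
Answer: Rational(-4193, 156) ≈ -26.878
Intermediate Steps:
Function('h')(P, T) = Add(8, Mul(-2, T))
Mul(-4193, Pow(Function('h')(85, -74), -1)) = Mul(-4193, Pow(Add(8, Mul(-2, -74)), -1)) = Mul(-4193, Pow(Add(8, 148), -1)) = Mul(-4193, Pow(156, -1)) = Mul(-4193, Rational(1, 156)) = Rational(-4193, 156)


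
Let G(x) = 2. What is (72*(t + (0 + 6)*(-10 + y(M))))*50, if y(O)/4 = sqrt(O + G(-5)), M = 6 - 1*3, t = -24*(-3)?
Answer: 43200 + 86400*sqrt(5) ≈ 2.3640e+5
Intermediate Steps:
t = 72
M = 3 (M = 6 - 3 = 3)
y(O) = 4*sqrt(2 + O) (y(O) = 4*sqrt(O + 2) = 4*sqrt(2 + O))
(72*(t + (0 + 6)*(-10 + y(M))))*50 = (72*(72 + (0 + 6)*(-10 + 4*sqrt(2 + 3))))*50 = (72*(72 + 6*(-10 + 4*sqrt(5))))*50 = (72*(72 + (-60 + 24*sqrt(5))))*50 = (72*(12 + 24*sqrt(5)))*50 = (864 + 1728*sqrt(5))*50 = 43200 + 86400*sqrt(5)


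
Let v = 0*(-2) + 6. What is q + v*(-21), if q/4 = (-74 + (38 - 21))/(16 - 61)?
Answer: -1814/15 ≈ -120.93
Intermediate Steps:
v = 6 (v = 0 + 6 = 6)
q = 76/15 (q = 4*((-74 + (38 - 21))/(16 - 61)) = 4*((-74 + 17)/(-45)) = 4*(-57*(-1/45)) = 4*(19/15) = 76/15 ≈ 5.0667)
q + v*(-21) = 76/15 + 6*(-21) = 76/15 - 126 = -1814/15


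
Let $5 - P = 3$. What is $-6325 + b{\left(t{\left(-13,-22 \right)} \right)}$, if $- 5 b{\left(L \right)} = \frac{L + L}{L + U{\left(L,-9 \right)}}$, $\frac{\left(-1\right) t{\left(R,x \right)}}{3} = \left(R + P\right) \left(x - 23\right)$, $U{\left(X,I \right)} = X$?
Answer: $- \frac{31626}{5} \approx -6325.2$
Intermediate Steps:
$P = 2$ ($P = 5 - 3 = 2$)
$t{\left(R,x \right)} = - 3 \left(-23 + x\right) \left(2 + R\right)$ ($t{\left(R,x \right)} = - 3 \left(R + 2\right) \left(x - 23\right) = - 3 \left(2 + R\right) \left(-23 + x\right) = - 3 \left(-23 + x\right) \left(2 + R\right)$)
$b{\left(L \right)} = - \frac{1}{5}$ ($b{\left(L \right)} = - \frac{\left(L + L\right) \frac{1}{L + L}}{5} = - \frac{2 L \frac{1}{2 L}}{5} = \left(- \frac{1}{5}\right) 1 = - \frac{1}{5}$)
$-6325 + b{\left(t{\left(-13,-22 \right)} \right)} = -6325 - \frac{1}{5} = - \frac{31626}{5}$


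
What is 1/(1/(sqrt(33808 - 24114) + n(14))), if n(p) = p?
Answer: 14 + sqrt(9694) ≈ 112.46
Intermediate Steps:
1/(1/(sqrt(33808 - 24114) + n(14))) = 1/(1/(sqrt(33808 - 24114) + 14)) = 1/(1/(sqrt(9694) + 14)) = 1/(1/(14 + sqrt(9694))) = 14 + sqrt(9694)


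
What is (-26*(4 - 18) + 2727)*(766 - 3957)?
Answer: -9863381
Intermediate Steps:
(-26*(4 - 18) + 2727)*(766 - 3957) = (-26*(-14) + 2727)*(-3191) = (364 + 2727)*(-3191) = 3091*(-3191) = -9863381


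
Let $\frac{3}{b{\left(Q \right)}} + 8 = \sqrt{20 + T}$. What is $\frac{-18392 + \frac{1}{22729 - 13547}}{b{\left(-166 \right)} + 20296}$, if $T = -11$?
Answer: $- \frac{844376715}{931761814} \approx -0.90622$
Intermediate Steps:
$b{\left(Q \right)} = - \frac{3}{5}$ ($b{\left(Q \right)} = \frac{3}{-8 + \sqrt{20 - 11}} = \frac{3}{-8 + \sqrt{9}} = \frac{3}{-8 + 3} = \frac{3}{-5} = 3 \left(- \frac{1}{5}\right) = - \frac{3}{5}$)
$\frac{-18392 + \frac{1}{22729 - 13547}}{b{\left(-166 \right)} + 20296} = \frac{-18392 + \frac{1}{22729 - 13547}}{- \frac{3}{5} + 20296} = \frac{-18392 + \frac{1}{9182}}{\frac{101477}{5}} = \left(-18392 + \frac{1}{9182}\right) \frac{5}{101477} = \left(- \frac{168875343}{9182}\right) \frac{5}{101477} = - \frac{844376715}{931761814}$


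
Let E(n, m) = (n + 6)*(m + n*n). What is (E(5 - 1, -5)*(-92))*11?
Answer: -111320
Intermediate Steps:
E(n, m) = (6 + n)*(m + n²)
(E(5 - 1, -5)*(-92))*11 = (((5 - 1)³ + 6*(-5) + 6*(5 - 1)² - 5*(5 - 1))*(-92))*11 = ((4³ - 30 + 6*4² - 5*4)*(-92))*11 = ((64 - 30 + 6*16 - 20)*(-92))*11 = ((64 - 30 + 96 - 20)*(-92))*11 = (110*(-92))*11 = -10120*11 = -111320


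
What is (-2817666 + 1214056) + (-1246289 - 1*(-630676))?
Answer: -2219223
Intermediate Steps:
(-2817666 + 1214056) + (-1246289 - 1*(-630676)) = -1603610 + (-1246289 + 630676) = -1603610 - 615613 = -2219223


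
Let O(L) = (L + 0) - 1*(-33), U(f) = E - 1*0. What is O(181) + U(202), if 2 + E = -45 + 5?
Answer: 172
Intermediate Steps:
E = -42 (E = -2 + (-45 + 5) = -2 - 40 = -42)
U(f) = -42 (U(f) = -42 - 1*0 = -42 + 0 = -42)
O(L) = 33 + L (O(L) = L + 33 = 33 + L)
O(181) + U(202) = (33 + 181) - 42 = 214 - 42 = 172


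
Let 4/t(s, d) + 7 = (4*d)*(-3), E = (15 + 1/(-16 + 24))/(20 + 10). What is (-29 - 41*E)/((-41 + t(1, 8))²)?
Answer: -126469889/4288206960 ≈ -0.029492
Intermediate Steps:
E = 121/240 (E = (15 + 1/8)/30 = (15 + ⅛)*(1/30) = (121/8)*(1/30) = 121/240 ≈ 0.50417)
t(s, d) = 4/(-7 - 12*d) (t(s, d) = 4/(-7 + (4*d)*(-3)) = 4/(-7 - 12*d))
(-29 - 41*E)/((-41 + t(1, 8))²) = (-29 - 41*121/240)/((-41 - 4/(7 + 12*8))²) = (-29 - 4961/240)/((-41 - 4/(7 + 96))²) = -11921/(240*(-41 - 4/103)²) = -11921/(240*((-4227/103)²)) = -11921/(240*17867529/10609) = -11921/240*10609/17867529 = -126469889/4288206960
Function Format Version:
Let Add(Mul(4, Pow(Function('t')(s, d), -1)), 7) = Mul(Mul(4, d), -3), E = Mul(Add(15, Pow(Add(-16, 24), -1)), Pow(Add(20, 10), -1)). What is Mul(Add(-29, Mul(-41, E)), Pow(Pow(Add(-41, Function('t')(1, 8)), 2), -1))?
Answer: Rational(-126469889, 4288206960) ≈ -0.029492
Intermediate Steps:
E = Rational(121, 240) (E = Mul(Add(15, Pow(8, -1)), Pow(30, -1)) = Mul(Add(15, Rational(1, 8)), Rational(1, 30)) = Mul(Rational(121, 8), Rational(1, 30)) = Rational(121, 240) ≈ 0.50417)
Function('t')(s, d) = Mul(4, Pow(Add(-7, Mul(-12, d)), -1)) (Function('t')(s, d) = Mul(4, Pow(Add(-7, Mul(Mul(4, d), -3)), -1)) = Mul(4, Pow(Add(-7, Mul(-12, d)), -1)))
Mul(Add(-29, Mul(-41, E)), Pow(Pow(Add(-41, Function('t')(1, 8)), 2), -1)) = Mul(Add(-29, Mul(-41, Rational(121, 240))), Pow(Pow(Add(-41, Mul(-4, Pow(Add(7, Mul(12, 8)), -1))), 2), -1)) = Mul(Add(-29, Rational(-4961, 240)), Pow(Pow(Add(-41, Mul(-4, Pow(Add(7, 96), -1))), 2), -1)) = Mul(Rational(-11921, 240), Pow(Pow(Add(-41, Mul(-4, Pow(103, -1))), 2), -1)) = Mul(Rational(-11921, 240), Pow(Pow(Add(-41, Mul(-4, Rational(1, 103))), 2), -1)) = Mul(Rational(-11921, 240), Pow(Pow(Add(-41, Rational(-4, 103)), 2), -1)) = Mul(Rational(-11921, 240), Pow(Pow(Rational(-4227, 103), 2), -1)) = Mul(Rational(-11921, 240), Pow(Rational(17867529, 10609), -1)) = Mul(Rational(-11921, 240), Rational(10609, 17867529)) = Rational(-126469889, 4288206960)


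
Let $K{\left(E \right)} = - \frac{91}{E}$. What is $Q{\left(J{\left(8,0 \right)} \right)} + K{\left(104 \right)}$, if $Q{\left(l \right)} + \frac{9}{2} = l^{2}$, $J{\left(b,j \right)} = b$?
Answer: $\frac{469}{8} \approx 58.625$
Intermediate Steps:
$Q{\left(l \right)} = - \frac{9}{2} + l^{2}$
$Q{\left(J{\left(8,0 \right)} \right)} + K{\left(104 \right)} = \left(- \frac{9}{2} + 8^{2}\right) - \frac{91}{104} = \left(- \frac{9}{2} + 64\right) - \frac{7}{8} = \frac{119}{2} - \frac{7}{8} = \frac{469}{8}$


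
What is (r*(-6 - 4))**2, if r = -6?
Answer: 3600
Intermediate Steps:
(r*(-6 - 4))**2 = (-6*(-6 - 4))**2 = (-6*(-10))**2 = 60**2 = 3600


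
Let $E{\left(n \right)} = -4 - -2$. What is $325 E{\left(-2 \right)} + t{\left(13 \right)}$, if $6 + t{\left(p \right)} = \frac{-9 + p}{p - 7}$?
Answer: $- \frac{1966}{3} \approx -655.33$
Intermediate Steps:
$E{\left(n \right)} = -2$ ($E{\left(n \right)} = -4 + 2 = -2$)
$t{\left(p \right)} = -6 + \frac{-9 + p}{-7 + p}$ ($t{\left(p \right)} = -6 + \frac{-9 + p}{p - 7} = -6 + \frac{-9 + p}{-7 + p}$)
$325 E{\left(-2 \right)} + t{\left(13 \right)} = 325 \left(-2\right) + \frac{33 - 65}{-7 + 13} = -650 + \frac{33 - 65}{6} = -650 + \frac{1}{6} \left(-32\right) = -650 - \frac{16}{3} = - \frac{1966}{3}$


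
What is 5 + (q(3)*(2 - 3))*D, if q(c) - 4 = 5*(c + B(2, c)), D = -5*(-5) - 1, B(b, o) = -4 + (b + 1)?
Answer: -331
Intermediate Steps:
B(b, o) = -3 + b (B(b, o) = -4 + (1 + b) = -3 + b)
D = 24 (D = 25 - 1 = 24)
q(c) = -1 + 5*c (q(c) = 4 + 5*(c + (-3 + 2)) = 4 + 5*(c - 1) = 4 + 5*(-1 + c) = 4 + (-5 + 5*c) = -1 + 5*c)
5 + (q(3)*(2 - 3))*D = 5 + ((-1 + 5*3)*(2 - 3))*24 = 5 + ((-1 + 15)*(-1))*24 = 5 + (14*(-1))*24 = 5 - 14*24 = 5 - 336 = -331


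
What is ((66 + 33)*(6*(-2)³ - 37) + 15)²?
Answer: 70560000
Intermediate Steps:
((66 + 33)*(6*(-2)³ - 37) + 15)² = (99*(6*(-8) - 37) + 15)² = (99*(-48 - 37) + 15)² = (99*(-85) + 15)² = (-8415 + 15)² = (-8400)² = 70560000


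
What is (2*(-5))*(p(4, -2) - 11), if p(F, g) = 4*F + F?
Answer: -90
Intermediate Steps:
p(F, g) = 5*F
(2*(-5))*(p(4, -2) - 11) = (2*(-5))*(5*4 - 11) = -10*(20 - 11) = -10*9 = -90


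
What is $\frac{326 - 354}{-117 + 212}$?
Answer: $- \frac{28}{95} \approx -0.29474$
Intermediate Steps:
$\frac{326 - 354}{-117 + 212} = - \frac{28}{95}$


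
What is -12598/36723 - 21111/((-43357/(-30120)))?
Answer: -102869404898/7014093 ≈ -14666.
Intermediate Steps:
-12598/36723 - 21111/((-43357/(-30120))) = -12598*1/36723 - 21111/((-43357*(-1/30120))) = -12598/36723 - 21111/43357/30120 = -12598/36723 - 21111*30120/43357 = -12598/36723 - 2801160/191 = -102869404898/7014093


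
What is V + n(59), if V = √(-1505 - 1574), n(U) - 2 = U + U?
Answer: 120 + I*√3079 ≈ 120.0 + 55.489*I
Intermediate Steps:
n(U) = 2 + 2*U (n(U) = 2 + (U + U) = 2 + 2*U)
V = I*√3079 (V = √(-3079) = I*√3079 ≈ 55.489*I)
V + n(59) = I*√3079 + (2 + 2*59) = I*√3079 + (2 + 118) = I*√3079 + 120 = 120 + I*√3079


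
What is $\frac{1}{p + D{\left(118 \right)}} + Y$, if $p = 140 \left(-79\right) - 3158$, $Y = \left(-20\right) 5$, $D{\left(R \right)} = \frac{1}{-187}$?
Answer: $- \frac{265876887}{2658767} \approx -100.0$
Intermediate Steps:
$D{\left(R \right)} = - \frac{1}{187}$
$Y = -100$
$p = -14218$ ($p = -11060 - 3158 = -14218$)
$\frac{1}{p + D{\left(118 \right)}} + Y = \frac{1}{-14218 - \frac{1}{187}} - 100 = \frac{1}{- \frac{2658767}{187}} - 100 = - \frac{187}{2658767} - 100 = - \frac{265876887}{2658767}$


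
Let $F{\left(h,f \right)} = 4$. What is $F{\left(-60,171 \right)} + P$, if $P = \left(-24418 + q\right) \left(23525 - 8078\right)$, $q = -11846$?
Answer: $-560170004$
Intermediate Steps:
$P = -560170008$ ($P = \left(-24418 - 11846\right) \left(23525 - 8078\right) = \left(-36264\right) 15447 = -560170008$)
$F{\left(-60,171 \right)} + P = 4 - 560170008 = -560170004$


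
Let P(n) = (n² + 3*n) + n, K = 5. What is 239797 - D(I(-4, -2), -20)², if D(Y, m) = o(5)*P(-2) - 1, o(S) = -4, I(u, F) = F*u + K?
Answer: 239572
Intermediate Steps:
I(u, F) = 5 + F*u (I(u, F) = F*u + 5 = 5 + F*u)
P(n) = n² + 4*n
D(Y, m) = 15 (D(Y, m) = -(-8)*(4 - 2) - 1 = -(-8)*2 - 1 = -4*(-4) - 1 = 16 - 1 = 15)
239797 - D(I(-4, -2), -20)² = 239797 - 1*15² = 239797 - 1*225 = 239797 - 225 = 239572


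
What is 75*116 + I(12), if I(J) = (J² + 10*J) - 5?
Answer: 8959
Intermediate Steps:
I(J) = -5 + J² + 10*J
75*116 + I(12) = 75*116 + (-5 + 12² + 10*12) = 8700 + (-5 + 144 + 120) = 8700 + 259 = 8959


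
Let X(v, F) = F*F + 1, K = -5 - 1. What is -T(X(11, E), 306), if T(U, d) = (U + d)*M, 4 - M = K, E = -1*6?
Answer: -3430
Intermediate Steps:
E = -6
K = -6
X(v, F) = 1 + F² (X(v, F) = F² + 1 = 1 + F²)
M = 10 (M = 4 - 1*(-6) = 4 + 6 = 10)
T(U, d) = 10*U + 10*d (T(U, d) = (U + d)*10 = 10*U + 10*d)
-T(X(11, E), 306) = -(10*(1 + (-6)²) + 10*306) = -(10*(1 + 36) + 3060) = -(10*37 + 3060) = -(370 + 3060) = -1*3430 = -3430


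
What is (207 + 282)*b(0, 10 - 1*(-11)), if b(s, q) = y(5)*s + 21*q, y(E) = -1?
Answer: 215649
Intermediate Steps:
b(s, q) = -s + 21*q
(207 + 282)*b(0, 10 - 1*(-11)) = (207 + 282)*(-1*0 + 21*(10 - 1*(-11))) = 489*(0 + 21*(10 + 11)) = 489*(0 + 21*21) = 489*(0 + 441) = 489*441 = 215649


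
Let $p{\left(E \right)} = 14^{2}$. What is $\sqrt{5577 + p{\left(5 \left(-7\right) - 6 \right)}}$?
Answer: $\sqrt{5773} \approx 75.98$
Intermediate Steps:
$p{\left(E \right)} = 196$
$\sqrt{5577 + p{\left(5 \left(-7\right) - 6 \right)}} = \sqrt{5577 + 196} = \sqrt{5773}$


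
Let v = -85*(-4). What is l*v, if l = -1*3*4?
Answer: -4080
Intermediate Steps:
v = 340
l = -12 (l = -3*4 = -12)
l*v = -12*340 = -4080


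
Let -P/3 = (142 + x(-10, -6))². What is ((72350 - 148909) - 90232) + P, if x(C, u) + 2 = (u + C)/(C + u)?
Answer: -226434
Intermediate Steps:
x(C, u) = -1 (x(C, u) = -2 + (u + C)/(C + u) = -2 + (C + u)/(C + u) = -2 + 1 = -1)
P = -59643 (P = -3*(142 - 1)² = -3*141² = -3*19881 = -59643)
((72350 - 148909) - 90232) + P = ((72350 - 148909) - 90232) - 59643 = (-76559 - 90232) - 59643 = -166791 - 59643 = -226434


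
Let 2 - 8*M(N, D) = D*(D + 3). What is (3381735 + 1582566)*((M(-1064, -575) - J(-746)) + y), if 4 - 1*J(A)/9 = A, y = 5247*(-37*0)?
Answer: -950410462149/4 ≈ -2.3760e+11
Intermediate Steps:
M(N, D) = ¼ - D*(3 + D)/8 (M(N, D) = ¼ - D*(D + 3)/8 = ¼ - D*(3 + D)/8)
y = 0 (y = 5247*0 = 0)
J(A) = 36 - 9*A
(3381735 + 1582566)*((M(-1064, -575) - J(-746)) + y) = (3381735 + 1582566)*(((¼ - 3/8*(-575) - ⅛*(-575)²) - (36 - 9*(-746))) + 0) = 4964301*(((¼ + 1725/8 - ⅛*330625) - (36 + 6714)) + 0) = 4964301*(((¼ + 1725/8 - 330625/8) - 1*6750) + 0) = 4964301*((-164449/4 - 6750) + 0) = 4964301*(-191449/4 + 0) = 4964301*(-191449/4) = -950410462149/4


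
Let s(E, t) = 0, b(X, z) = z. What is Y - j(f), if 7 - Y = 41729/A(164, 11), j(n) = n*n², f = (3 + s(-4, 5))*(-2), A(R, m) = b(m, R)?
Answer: -5157/164 ≈ -31.445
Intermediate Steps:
A(R, m) = R
f = -6 (f = (3 + 0)*(-2) = 3*(-2) = -6)
j(n) = n³
Y = -40581/164 (Y = 7 - 41729/164 = -40581/164 ≈ -247.45)
Y - j(f) = -40581/164 - 1*(-6)³ = -40581/164 - 1*(-216) = -40581/164 + 216 = -5157/164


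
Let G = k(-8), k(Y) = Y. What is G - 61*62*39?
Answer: -147506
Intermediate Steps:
G = -8
G - 61*62*39 = -8 - 61*62*39 = -8 - 3782*39 = -8 - 1*147498 = -8 - 147498 = -147506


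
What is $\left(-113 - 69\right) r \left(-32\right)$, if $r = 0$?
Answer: $0$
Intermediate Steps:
$\left(-113 - 69\right) r \left(-32\right) = \left(-113 - 69\right) 0 \left(-32\right) = \left(-182\right) 0 = 0$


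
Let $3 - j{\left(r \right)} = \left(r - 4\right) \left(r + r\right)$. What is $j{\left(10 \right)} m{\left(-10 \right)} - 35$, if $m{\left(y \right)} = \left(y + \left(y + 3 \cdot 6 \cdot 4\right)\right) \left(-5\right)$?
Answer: $30385$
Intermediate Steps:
$m{\left(y \right)} = -360 - 10 y$ ($m{\left(y \right)} = \left(y + \left(y + 18 \cdot 4\right)\right) \left(-5\right) = \left(y + \left(y + 72\right)\right) \left(-5\right) = \left(y + \left(72 + y\right)\right) \left(-5\right) = \left(72 + 2 y\right) \left(-5\right) = -360 - 10 y$)
$j{\left(r \right)} = 3 - 2 r \left(-4 + r\right)$ ($j{\left(r \right)} = 3 - \left(r - 4\right) \left(r + r\right) = 3 - \left(-4 + r\right) 2 r = 3 - 2 r \left(-4 + r\right)$)
$j{\left(10 \right)} m{\left(-10 \right)} - 35 = \left(3 - 2 \cdot 10^{2} + 8 \cdot 10\right) \left(-360 - -100\right) - 35 = \left(3 - 200 + 80\right) \left(-360 + 100\right) - 35 = \left(3 - 200 + 80\right) \left(-260\right) - 35 = \left(-117\right) \left(-260\right) - 35 = 30420 - 35 = 30385$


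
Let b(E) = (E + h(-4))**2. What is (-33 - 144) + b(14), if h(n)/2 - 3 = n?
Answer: -33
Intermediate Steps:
h(n) = 6 + 2*n
b(E) = (-2 + E)**2 (b(E) = (E + (6 + 2*(-4)))**2 = (E + (6 - 8))**2 = (E - 2)**2 = (-2 + E)**2)
(-33 - 144) + b(14) = (-33 - 144) + (-2 + 14)**2 = -177 + 12**2 = -177 + 144 = -33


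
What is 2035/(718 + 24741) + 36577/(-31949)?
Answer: -866197628/813389591 ≈ -1.0649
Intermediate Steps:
2035/(718 + 24741) + 36577/(-31949) = 2035/25459 + 36577*(-1/31949) = 2035*(1/25459) - 36577/31949 = 2035/25459 - 36577/31949 = -866197628/813389591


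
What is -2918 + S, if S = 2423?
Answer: -495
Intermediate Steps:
-2918 + S = -2918 + 2423 = -495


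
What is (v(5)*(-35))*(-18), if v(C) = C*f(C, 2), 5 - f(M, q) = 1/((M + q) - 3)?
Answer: 29925/2 ≈ 14963.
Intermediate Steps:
f(M, q) = 5 - 1/(-3 + M + q) (f(M, q) = 5 - 1/((M + q) - 3) = 5 - 1/(-3 + M + q))
v(C) = C*(-6 + 5*C)/(-1 + C) (v(C) = C*((-16 + 5*C + 5*2)/(-3 + C + 2)) = C*((-16 + 5*C + 10)/(-1 + C)) = C*((-6 + 5*C)/(-1 + C)) = C*(-6 + 5*C)/(-1 + C))
(v(5)*(-35))*(-18) = ((5*(-6 + 5*5)/(-1 + 5))*(-35))*(-18) = ((5*(-6 + 25)/4)*(-35))*(-18) = ((5*(¼)*19)*(-35))*(-18) = ((95/4)*(-35))*(-18) = -3325/4*(-18) = 29925/2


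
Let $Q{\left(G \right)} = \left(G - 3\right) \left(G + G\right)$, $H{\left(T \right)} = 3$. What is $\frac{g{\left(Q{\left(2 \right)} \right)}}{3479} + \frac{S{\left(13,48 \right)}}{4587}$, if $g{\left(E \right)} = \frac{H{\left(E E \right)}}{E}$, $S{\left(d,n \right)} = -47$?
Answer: $- \frac{667813}{63832692} \approx -0.010462$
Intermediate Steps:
$Q{\left(G \right)} = 2 G \left(-3 + G\right)$ ($Q{\left(G \right)} = \left(-3 + G\right) 2 G = 2 G \left(-3 + G\right)$)
$g{\left(E \right)} = \frac{3}{E}$
$\frac{g{\left(Q{\left(2 \right)} \right)}}{3479} + \frac{S{\left(13,48 \right)}}{4587} = \frac{3 \frac{1}{2 \cdot 2 \left(-3 + 2\right)}}{3479} - \frac{47}{4587} = \frac{3}{2 \cdot 2 \left(-1\right)} \frac{1}{3479} - \frac{47}{4587} = \frac{3}{-4} \cdot \frac{1}{3479} - \frac{47}{4587} = 3 \left(- \frac{1}{4}\right) \frac{1}{3479} - \frac{47}{4587} = \left(- \frac{3}{4}\right) \frac{1}{3479} - \frac{47}{4587} = - \frac{3}{13916} - \frac{47}{4587} = - \frac{667813}{63832692}$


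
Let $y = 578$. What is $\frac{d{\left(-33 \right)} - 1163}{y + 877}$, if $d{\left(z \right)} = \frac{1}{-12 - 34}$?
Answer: $- \frac{17833}{22310} \approx -0.79933$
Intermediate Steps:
$d{\left(z \right)} = - \frac{1}{46}$ ($d{\left(z \right)} = \frac{1}{-46} = - \frac{1}{46}$)
$\frac{d{\left(-33 \right)} - 1163}{y + 877} = \frac{- \frac{1}{46} - 1163}{578 + 877} = \frac{1}{1455} \left(- \frac{53499}{46}\right) = - \frac{17833}{22310}$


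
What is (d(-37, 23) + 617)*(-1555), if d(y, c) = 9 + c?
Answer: -1009195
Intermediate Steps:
(d(-37, 23) + 617)*(-1555) = ((9 + 23) + 617)*(-1555) = (32 + 617)*(-1555) = 649*(-1555) = -1009195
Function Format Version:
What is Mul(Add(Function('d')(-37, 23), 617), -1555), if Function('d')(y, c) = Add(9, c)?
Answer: -1009195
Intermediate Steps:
Mul(Add(Function('d')(-37, 23), 617), -1555) = Mul(Add(Add(9, 23), 617), -1555) = Mul(Add(32, 617), -1555) = Mul(649, -1555) = -1009195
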